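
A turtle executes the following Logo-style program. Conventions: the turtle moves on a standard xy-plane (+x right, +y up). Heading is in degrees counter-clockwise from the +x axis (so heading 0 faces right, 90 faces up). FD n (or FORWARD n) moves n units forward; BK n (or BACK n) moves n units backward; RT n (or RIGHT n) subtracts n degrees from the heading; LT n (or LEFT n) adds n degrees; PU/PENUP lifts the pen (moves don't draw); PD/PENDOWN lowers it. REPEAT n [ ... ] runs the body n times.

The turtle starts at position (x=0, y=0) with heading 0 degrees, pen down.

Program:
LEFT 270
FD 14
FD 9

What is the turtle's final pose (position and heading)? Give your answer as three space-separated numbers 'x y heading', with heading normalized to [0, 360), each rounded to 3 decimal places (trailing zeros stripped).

Answer: 0 -23 270

Derivation:
Executing turtle program step by step:
Start: pos=(0,0), heading=0, pen down
LT 270: heading 0 -> 270
FD 14: (0,0) -> (0,-14) [heading=270, draw]
FD 9: (0,-14) -> (0,-23) [heading=270, draw]
Final: pos=(0,-23), heading=270, 2 segment(s) drawn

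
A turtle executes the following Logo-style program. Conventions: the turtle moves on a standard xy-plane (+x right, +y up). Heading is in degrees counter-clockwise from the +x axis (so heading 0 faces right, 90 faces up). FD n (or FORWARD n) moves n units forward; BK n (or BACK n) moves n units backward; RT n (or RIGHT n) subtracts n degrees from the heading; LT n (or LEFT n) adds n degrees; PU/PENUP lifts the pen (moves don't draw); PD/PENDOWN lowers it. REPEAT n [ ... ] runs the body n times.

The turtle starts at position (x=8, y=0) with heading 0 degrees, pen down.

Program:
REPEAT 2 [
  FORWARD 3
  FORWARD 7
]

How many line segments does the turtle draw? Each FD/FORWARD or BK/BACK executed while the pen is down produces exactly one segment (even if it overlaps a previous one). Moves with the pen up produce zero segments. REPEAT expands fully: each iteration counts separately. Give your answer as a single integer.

Answer: 4

Derivation:
Executing turtle program step by step:
Start: pos=(8,0), heading=0, pen down
REPEAT 2 [
  -- iteration 1/2 --
  FD 3: (8,0) -> (11,0) [heading=0, draw]
  FD 7: (11,0) -> (18,0) [heading=0, draw]
  -- iteration 2/2 --
  FD 3: (18,0) -> (21,0) [heading=0, draw]
  FD 7: (21,0) -> (28,0) [heading=0, draw]
]
Final: pos=(28,0), heading=0, 4 segment(s) drawn
Segments drawn: 4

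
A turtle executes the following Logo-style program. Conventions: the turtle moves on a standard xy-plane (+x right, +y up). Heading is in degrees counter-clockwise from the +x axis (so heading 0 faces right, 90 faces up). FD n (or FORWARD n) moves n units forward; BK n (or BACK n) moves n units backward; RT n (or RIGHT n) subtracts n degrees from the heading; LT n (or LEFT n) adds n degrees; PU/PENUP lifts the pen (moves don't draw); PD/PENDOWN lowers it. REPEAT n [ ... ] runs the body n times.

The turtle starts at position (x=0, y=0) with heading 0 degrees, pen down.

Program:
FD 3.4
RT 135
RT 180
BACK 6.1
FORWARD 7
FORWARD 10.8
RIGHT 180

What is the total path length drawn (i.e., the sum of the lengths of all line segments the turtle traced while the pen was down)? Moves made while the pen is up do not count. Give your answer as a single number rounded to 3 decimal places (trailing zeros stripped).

Executing turtle program step by step:
Start: pos=(0,0), heading=0, pen down
FD 3.4: (0,0) -> (3.4,0) [heading=0, draw]
RT 135: heading 0 -> 225
RT 180: heading 225 -> 45
BK 6.1: (3.4,0) -> (-0.913,-4.313) [heading=45, draw]
FD 7: (-0.913,-4.313) -> (4.036,0.636) [heading=45, draw]
FD 10.8: (4.036,0.636) -> (11.673,8.273) [heading=45, draw]
RT 180: heading 45 -> 225
Final: pos=(11.673,8.273), heading=225, 4 segment(s) drawn

Segment lengths:
  seg 1: (0,0) -> (3.4,0), length = 3.4
  seg 2: (3.4,0) -> (-0.913,-4.313), length = 6.1
  seg 3: (-0.913,-4.313) -> (4.036,0.636), length = 7
  seg 4: (4.036,0.636) -> (11.673,8.273), length = 10.8
Total = 27.3

Answer: 27.3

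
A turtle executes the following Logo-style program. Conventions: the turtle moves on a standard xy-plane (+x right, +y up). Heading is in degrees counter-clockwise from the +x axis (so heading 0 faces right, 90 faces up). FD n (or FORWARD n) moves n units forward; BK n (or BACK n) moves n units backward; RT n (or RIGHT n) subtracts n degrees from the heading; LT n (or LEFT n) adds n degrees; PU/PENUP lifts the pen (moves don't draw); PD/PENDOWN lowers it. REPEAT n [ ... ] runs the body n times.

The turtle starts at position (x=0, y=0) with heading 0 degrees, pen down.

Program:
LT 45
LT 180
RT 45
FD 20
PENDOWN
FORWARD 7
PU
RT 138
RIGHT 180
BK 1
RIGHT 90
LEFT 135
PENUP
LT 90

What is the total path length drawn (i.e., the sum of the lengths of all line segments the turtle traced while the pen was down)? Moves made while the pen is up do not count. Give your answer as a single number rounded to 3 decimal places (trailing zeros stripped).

Answer: 27

Derivation:
Executing turtle program step by step:
Start: pos=(0,0), heading=0, pen down
LT 45: heading 0 -> 45
LT 180: heading 45 -> 225
RT 45: heading 225 -> 180
FD 20: (0,0) -> (-20,0) [heading=180, draw]
PD: pen down
FD 7: (-20,0) -> (-27,0) [heading=180, draw]
PU: pen up
RT 138: heading 180 -> 42
RT 180: heading 42 -> 222
BK 1: (-27,0) -> (-26.257,0.669) [heading=222, move]
RT 90: heading 222 -> 132
LT 135: heading 132 -> 267
PU: pen up
LT 90: heading 267 -> 357
Final: pos=(-26.257,0.669), heading=357, 2 segment(s) drawn

Segment lengths:
  seg 1: (0,0) -> (-20,0), length = 20
  seg 2: (-20,0) -> (-27,0), length = 7
Total = 27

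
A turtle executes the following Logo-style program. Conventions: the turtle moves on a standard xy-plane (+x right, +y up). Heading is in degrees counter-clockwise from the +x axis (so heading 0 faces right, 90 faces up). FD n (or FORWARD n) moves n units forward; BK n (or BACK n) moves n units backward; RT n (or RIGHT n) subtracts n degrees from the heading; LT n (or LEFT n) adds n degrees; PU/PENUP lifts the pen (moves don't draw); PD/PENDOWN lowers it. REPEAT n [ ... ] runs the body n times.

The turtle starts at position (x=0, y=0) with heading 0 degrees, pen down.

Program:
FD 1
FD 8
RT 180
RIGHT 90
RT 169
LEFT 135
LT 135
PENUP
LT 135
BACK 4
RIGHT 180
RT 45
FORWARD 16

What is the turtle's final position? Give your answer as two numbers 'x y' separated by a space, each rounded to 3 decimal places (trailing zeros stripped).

Executing turtle program step by step:
Start: pos=(0,0), heading=0, pen down
FD 1: (0,0) -> (1,0) [heading=0, draw]
FD 8: (1,0) -> (9,0) [heading=0, draw]
RT 180: heading 0 -> 180
RT 90: heading 180 -> 90
RT 169: heading 90 -> 281
LT 135: heading 281 -> 56
LT 135: heading 56 -> 191
PU: pen up
LT 135: heading 191 -> 326
BK 4: (9,0) -> (5.684,2.237) [heading=326, move]
RT 180: heading 326 -> 146
RT 45: heading 146 -> 101
FD 16: (5.684,2.237) -> (2.631,17.943) [heading=101, move]
Final: pos=(2.631,17.943), heading=101, 2 segment(s) drawn

Answer: 2.631 17.943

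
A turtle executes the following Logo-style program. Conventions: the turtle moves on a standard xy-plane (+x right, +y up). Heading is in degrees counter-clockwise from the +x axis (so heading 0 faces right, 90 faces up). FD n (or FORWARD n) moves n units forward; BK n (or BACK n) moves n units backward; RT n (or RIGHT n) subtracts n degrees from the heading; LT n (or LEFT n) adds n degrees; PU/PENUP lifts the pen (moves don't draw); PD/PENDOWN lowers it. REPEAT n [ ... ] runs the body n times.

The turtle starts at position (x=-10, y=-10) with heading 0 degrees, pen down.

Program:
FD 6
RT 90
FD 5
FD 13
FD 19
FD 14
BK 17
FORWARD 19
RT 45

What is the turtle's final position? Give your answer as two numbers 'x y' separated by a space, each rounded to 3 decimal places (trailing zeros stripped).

Answer: -4 -63

Derivation:
Executing turtle program step by step:
Start: pos=(-10,-10), heading=0, pen down
FD 6: (-10,-10) -> (-4,-10) [heading=0, draw]
RT 90: heading 0 -> 270
FD 5: (-4,-10) -> (-4,-15) [heading=270, draw]
FD 13: (-4,-15) -> (-4,-28) [heading=270, draw]
FD 19: (-4,-28) -> (-4,-47) [heading=270, draw]
FD 14: (-4,-47) -> (-4,-61) [heading=270, draw]
BK 17: (-4,-61) -> (-4,-44) [heading=270, draw]
FD 19: (-4,-44) -> (-4,-63) [heading=270, draw]
RT 45: heading 270 -> 225
Final: pos=(-4,-63), heading=225, 7 segment(s) drawn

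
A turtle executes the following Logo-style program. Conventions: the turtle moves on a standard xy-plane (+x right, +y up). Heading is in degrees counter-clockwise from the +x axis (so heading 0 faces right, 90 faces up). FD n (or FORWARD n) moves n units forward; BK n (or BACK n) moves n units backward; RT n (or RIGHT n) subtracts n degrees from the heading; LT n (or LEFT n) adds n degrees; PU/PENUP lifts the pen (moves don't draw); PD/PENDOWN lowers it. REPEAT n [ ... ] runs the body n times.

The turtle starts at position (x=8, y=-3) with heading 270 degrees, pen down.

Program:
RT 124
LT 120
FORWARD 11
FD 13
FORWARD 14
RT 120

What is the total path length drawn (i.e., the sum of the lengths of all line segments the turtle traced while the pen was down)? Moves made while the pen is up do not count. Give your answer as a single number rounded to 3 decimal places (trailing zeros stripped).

Executing turtle program step by step:
Start: pos=(8,-3), heading=270, pen down
RT 124: heading 270 -> 146
LT 120: heading 146 -> 266
FD 11: (8,-3) -> (7.233,-13.973) [heading=266, draw]
FD 13: (7.233,-13.973) -> (6.326,-26.942) [heading=266, draw]
FD 14: (6.326,-26.942) -> (5.349,-40.907) [heading=266, draw]
RT 120: heading 266 -> 146
Final: pos=(5.349,-40.907), heading=146, 3 segment(s) drawn

Segment lengths:
  seg 1: (8,-3) -> (7.233,-13.973), length = 11
  seg 2: (7.233,-13.973) -> (6.326,-26.942), length = 13
  seg 3: (6.326,-26.942) -> (5.349,-40.907), length = 14
Total = 38

Answer: 38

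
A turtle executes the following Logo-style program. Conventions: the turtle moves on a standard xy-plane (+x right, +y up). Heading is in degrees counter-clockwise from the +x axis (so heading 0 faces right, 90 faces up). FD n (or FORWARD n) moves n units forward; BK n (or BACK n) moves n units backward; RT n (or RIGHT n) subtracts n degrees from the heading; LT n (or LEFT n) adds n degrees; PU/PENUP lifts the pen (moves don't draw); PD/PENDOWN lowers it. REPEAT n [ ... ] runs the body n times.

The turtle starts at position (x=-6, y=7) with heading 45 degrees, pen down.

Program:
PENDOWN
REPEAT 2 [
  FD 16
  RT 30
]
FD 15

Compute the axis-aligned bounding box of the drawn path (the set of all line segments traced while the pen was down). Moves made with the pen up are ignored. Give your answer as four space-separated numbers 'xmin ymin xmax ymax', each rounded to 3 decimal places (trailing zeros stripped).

Executing turtle program step by step:
Start: pos=(-6,7), heading=45, pen down
PD: pen down
REPEAT 2 [
  -- iteration 1/2 --
  FD 16: (-6,7) -> (5.314,18.314) [heading=45, draw]
  RT 30: heading 45 -> 15
  -- iteration 2/2 --
  FD 16: (5.314,18.314) -> (20.769,22.455) [heading=15, draw]
  RT 30: heading 15 -> 345
]
FD 15: (20.769,22.455) -> (35.257,18.573) [heading=345, draw]
Final: pos=(35.257,18.573), heading=345, 3 segment(s) drawn

Segment endpoints: x in {-6, 5.314, 20.769, 35.257}, y in {7, 18.314, 18.573, 22.455}
xmin=-6, ymin=7, xmax=35.257, ymax=22.455

Answer: -6 7 35.257 22.455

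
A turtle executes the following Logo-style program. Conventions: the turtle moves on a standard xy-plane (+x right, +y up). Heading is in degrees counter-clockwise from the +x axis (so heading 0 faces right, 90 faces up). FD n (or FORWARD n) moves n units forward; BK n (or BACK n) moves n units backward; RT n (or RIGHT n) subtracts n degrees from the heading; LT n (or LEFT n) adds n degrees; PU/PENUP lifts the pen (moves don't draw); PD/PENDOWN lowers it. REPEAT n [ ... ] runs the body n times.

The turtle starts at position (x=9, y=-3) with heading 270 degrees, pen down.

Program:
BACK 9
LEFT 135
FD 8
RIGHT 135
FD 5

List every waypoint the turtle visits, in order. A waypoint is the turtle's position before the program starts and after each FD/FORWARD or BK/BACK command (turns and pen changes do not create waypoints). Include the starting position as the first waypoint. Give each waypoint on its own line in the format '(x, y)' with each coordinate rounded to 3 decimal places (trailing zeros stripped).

Answer: (9, -3)
(9, 6)
(14.657, 11.657)
(14.657, 6.657)

Derivation:
Executing turtle program step by step:
Start: pos=(9,-3), heading=270, pen down
BK 9: (9,-3) -> (9,6) [heading=270, draw]
LT 135: heading 270 -> 45
FD 8: (9,6) -> (14.657,11.657) [heading=45, draw]
RT 135: heading 45 -> 270
FD 5: (14.657,11.657) -> (14.657,6.657) [heading=270, draw]
Final: pos=(14.657,6.657), heading=270, 3 segment(s) drawn
Waypoints (4 total):
(9, -3)
(9, 6)
(14.657, 11.657)
(14.657, 6.657)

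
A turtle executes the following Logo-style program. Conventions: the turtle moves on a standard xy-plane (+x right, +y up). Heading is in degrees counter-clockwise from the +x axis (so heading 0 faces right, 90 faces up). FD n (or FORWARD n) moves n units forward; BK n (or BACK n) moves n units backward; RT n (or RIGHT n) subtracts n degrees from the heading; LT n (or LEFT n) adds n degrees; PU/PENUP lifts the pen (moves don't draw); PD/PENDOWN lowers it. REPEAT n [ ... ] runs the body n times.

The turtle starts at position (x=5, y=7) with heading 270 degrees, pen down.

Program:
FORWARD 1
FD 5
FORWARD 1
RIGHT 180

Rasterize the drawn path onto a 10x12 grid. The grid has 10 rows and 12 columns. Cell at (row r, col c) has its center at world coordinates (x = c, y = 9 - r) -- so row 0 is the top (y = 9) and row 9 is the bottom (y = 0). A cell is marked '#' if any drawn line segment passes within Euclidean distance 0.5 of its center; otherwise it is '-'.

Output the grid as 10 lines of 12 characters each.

Answer: ------------
------------
-----#------
-----#------
-----#------
-----#------
-----#------
-----#------
-----#------
-----#------

Derivation:
Segment 0: (5,7) -> (5,6)
Segment 1: (5,6) -> (5,1)
Segment 2: (5,1) -> (5,0)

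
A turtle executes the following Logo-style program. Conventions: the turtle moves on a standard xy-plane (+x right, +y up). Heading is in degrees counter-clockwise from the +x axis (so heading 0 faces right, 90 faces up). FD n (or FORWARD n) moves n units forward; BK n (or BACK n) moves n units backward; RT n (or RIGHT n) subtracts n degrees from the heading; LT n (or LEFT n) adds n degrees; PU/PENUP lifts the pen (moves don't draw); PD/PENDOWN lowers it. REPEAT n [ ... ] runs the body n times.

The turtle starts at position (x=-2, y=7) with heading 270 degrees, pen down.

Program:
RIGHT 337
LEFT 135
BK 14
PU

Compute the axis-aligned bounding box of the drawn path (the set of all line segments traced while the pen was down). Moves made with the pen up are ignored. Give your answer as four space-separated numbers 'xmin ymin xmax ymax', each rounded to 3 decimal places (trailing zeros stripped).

Answer: -7.244 -5.981 -2 7

Derivation:
Executing turtle program step by step:
Start: pos=(-2,7), heading=270, pen down
RT 337: heading 270 -> 293
LT 135: heading 293 -> 68
BK 14: (-2,7) -> (-7.244,-5.981) [heading=68, draw]
PU: pen up
Final: pos=(-7.244,-5.981), heading=68, 1 segment(s) drawn

Segment endpoints: x in {-7.244, -2}, y in {-5.981, 7}
xmin=-7.244, ymin=-5.981, xmax=-2, ymax=7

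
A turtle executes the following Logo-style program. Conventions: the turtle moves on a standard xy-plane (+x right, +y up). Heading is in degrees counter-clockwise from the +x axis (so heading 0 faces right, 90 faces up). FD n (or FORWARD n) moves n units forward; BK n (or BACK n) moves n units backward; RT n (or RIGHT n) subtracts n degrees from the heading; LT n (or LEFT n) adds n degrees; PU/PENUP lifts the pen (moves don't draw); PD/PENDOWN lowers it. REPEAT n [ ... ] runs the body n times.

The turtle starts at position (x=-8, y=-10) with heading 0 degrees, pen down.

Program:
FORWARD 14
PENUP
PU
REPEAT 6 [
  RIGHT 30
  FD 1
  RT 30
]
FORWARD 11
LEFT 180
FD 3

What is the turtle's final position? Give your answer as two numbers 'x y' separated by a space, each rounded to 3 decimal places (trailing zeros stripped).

Answer: 14 -10

Derivation:
Executing turtle program step by step:
Start: pos=(-8,-10), heading=0, pen down
FD 14: (-8,-10) -> (6,-10) [heading=0, draw]
PU: pen up
PU: pen up
REPEAT 6 [
  -- iteration 1/6 --
  RT 30: heading 0 -> 330
  FD 1: (6,-10) -> (6.866,-10.5) [heading=330, move]
  RT 30: heading 330 -> 300
  -- iteration 2/6 --
  RT 30: heading 300 -> 270
  FD 1: (6.866,-10.5) -> (6.866,-11.5) [heading=270, move]
  RT 30: heading 270 -> 240
  -- iteration 3/6 --
  RT 30: heading 240 -> 210
  FD 1: (6.866,-11.5) -> (6,-12) [heading=210, move]
  RT 30: heading 210 -> 180
  -- iteration 4/6 --
  RT 30: heading 180 -> 150
  FD 1: (6,-12) -> (5.134,-11.5) [heading=150, move]
  RT 30: heading 150 -> 120
  -- iteration 5/6 --
  RT 30: heading 120 -> 90
  FD 1: (5.134,-11.5) -> (5.134,-10.5) [heading=90, move]
  RT 30: heading 90 -> 60
  -- iteration 6/6 --
  RT 30: heading 60 -> 30
  FD 1: (5.134,-10.5) -> (6,-10) [heading=30, move]
  RT 30: heading 30 -> 0
]
FD 11: (6,-10) -> (17,-10) [heading=0, move]
LT 180: heading 0 -> 180
FD 3: (17,-10) -> (14,-10) [heading=180, move]
Final: pos=(14,-10), heading=180, 1 segment(s) drawn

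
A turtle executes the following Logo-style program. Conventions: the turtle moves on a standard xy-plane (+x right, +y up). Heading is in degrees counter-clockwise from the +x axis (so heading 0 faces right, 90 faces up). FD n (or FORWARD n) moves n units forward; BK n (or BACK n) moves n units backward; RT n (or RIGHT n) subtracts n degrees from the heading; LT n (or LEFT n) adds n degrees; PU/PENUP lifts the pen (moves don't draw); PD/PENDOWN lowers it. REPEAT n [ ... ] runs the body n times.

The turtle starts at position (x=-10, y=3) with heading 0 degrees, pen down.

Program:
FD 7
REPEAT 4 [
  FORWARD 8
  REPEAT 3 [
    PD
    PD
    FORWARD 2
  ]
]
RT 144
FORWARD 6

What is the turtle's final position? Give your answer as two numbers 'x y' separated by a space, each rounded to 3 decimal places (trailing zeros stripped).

Executing turtle program step by step:
Start: pos=(-10,3), heading=0, pen down
FD 7: (-10,3) -> (-3,3) [heading=0, draw]
REPEAT 4 [
  -- iteration 1/4 --
  FD 8: (-3,3) -> (5,3) [heading=0, draw]
  REPEAT 3 [
    -- iteration 1/3 --
    PD: pen down
    PD: pen down
    FD 2: (5,3) -> (7,3) [heading=0, draw]
    -- iteration 2/3 --
    PD: pen down
    PD: pen down
    FD 2: (7,3) -> (9,3) [heading=0, draw]
    -- iteration 3/3 --
    PD: pen down
    PD: pen down
    FD 2: (9,3) -> (11,3) [heading=0, draw]
  ]
  -- iteration 2/4 --
  FD 8: (11,3) -> (19,3) [heading=0, draw]
  REPEAT 3 [
    -- iteration 1/3 --
    PD: pen down
    PD: pen down
    FD 2: (19,3) -> (21,3) [heading=0, draw]
    -- iteration 2/3 --
    PD: pen down
    PD: pen down
    FD 2: (21,3) -> (23,3) [heading=0, draw]
    -- iteration 3/3 --
    PD: pen down
    PD: pen down
    FD 2: (23,3) -> (25,3) [heading=0, draw]
  ]
  -- iteration 3/4 --
  FD 8: (25,3) -> (33,3) [heading=0, draw]
  REPEAT 3 [
    -- iteration 1/3 --
    PD: pen down
    PD: pen down
    FD 2: (33,3) -> (35,3) [heading=0, draw]
    -- iteration 2/3 --
    PD: pen down
    PD: pen down
    FD 2: (35,3) -> (37,3) [heading=0, draw]
    -- iteration 3/3 --
    PD: pen down
    PD: pen down
    FD 2: (37,3) -> (39,3) [heading=0, draw]
  ]
  -- iteration 4/4 --
  FD 8: (39,3) -> (47,3) [heading=0, draw]
  REPEAT 3 [
    -- iteration 1/3 --
    PD: pen down
    PD: pen down
    FD 2: (47,3) -> (49,3) [heading=0, draw]
    -- iteration 2/3 --
    PD: pen down
    PD: pen down
    FD 2: (49,3) -> (51,3) [heading=0, draw]
    -- iteration 3/3 --
    PD: pen down
    PD: pen down
    FD 2: (51,3) -> (53,3) [heading=0, draw]
  ]
]
RT 144: heading 0 -> 216
FD 6: (53,3) -> (48.146,-0.527) [heading=216, draw]
Final: pos=(48.146,-0.527), heading=216, 18 segment(s) drawn

Answer: 48.146 -0.527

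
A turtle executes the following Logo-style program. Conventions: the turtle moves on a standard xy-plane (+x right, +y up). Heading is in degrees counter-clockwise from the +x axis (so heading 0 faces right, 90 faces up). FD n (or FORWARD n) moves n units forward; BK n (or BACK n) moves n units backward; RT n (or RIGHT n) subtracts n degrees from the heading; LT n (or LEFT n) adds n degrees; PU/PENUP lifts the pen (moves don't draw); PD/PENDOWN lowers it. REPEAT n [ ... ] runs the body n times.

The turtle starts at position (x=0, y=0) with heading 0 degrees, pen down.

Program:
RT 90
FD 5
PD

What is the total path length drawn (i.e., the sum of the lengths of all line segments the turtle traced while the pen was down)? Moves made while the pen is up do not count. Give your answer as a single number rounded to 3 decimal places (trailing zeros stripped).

Executing turtle program step by step:
Start: pos=(0,0), heading=0, pen down
RT 90: heading 0 -> 270
FD 5: (0,0) -> (0,-5) [heading=270, draw]
PD: pen down
Final: pos=(0,-5), heading=270, 1 segment(s) drawn

Segment lengths:
  seg 1: (0,0) -> (0,-5), length = 5
Total = 5

Answer: 5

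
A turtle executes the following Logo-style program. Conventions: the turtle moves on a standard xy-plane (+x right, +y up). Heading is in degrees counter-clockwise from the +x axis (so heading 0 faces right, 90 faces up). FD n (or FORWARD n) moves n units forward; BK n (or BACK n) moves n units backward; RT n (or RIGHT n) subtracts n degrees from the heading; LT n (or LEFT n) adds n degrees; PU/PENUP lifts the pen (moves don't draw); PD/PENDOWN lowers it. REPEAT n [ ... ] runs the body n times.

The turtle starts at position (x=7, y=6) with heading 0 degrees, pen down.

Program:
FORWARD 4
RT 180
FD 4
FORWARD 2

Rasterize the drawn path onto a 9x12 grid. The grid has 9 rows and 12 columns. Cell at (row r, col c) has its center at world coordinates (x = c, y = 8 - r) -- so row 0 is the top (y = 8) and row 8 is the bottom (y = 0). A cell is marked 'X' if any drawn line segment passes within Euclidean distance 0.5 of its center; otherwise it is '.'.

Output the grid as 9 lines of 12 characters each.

Segment 0: (7,6) -> (11,6)
Segment 1: (11,6) -> (7,6)
Segment 2: (7,6) -> (5,6)

Answer: ............
............
.....XXXXXXX
............
............
............
............
............
............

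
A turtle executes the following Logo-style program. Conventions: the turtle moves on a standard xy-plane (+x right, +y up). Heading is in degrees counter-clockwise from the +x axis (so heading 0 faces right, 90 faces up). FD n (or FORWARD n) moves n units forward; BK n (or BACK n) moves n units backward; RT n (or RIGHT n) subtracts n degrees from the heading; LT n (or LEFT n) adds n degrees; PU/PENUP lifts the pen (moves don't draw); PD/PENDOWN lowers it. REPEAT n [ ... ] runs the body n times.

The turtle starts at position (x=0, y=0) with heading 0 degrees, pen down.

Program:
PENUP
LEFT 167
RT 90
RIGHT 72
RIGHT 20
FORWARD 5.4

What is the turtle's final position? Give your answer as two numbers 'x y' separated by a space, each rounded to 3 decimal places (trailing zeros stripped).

Executing turtle program step by step:
Start: pos=(0,0), heading=0, pen down
PU: pen up
LT 167: heading 0 -> 167
RT 90: heading 167 -> 77
RT 72: heading 77 -> 5
RT 20: heading 5 -> 345
FD 5.4: (0,0) -> (5.216,-1.398) [heading=345, move]
Final: pos=(5.216,-1.398), heading=345, 0 segment(s) drawn

Answer: 5.216 -1.398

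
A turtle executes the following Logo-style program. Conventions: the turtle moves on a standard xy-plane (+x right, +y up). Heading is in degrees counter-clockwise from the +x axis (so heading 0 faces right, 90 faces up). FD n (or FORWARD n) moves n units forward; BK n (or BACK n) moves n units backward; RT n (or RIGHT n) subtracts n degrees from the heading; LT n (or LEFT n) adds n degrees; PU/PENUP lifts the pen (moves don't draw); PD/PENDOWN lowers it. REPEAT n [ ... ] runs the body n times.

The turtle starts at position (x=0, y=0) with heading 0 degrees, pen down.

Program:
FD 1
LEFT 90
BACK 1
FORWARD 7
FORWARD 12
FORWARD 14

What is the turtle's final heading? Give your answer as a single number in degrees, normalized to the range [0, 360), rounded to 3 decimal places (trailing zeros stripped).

Answer: 90

Derivation:
Executing turtle program step by step:
Start: pos=(0,0), heading=0, pen down
FD 1: (0,0) -> (1,0) [heading=0, draw]
LT 90: heading 0 -> 90
BK 1: (1,0) -> (1,-1) [heading=90, draw]
FD 7: (1,-1) -> (1,6) [heading=90, draw]
FD 12: (1,6) -> (1,18) [heading=90, draw]
FD 14: (1,18) -> (1,32) [heading=90, draw]
Final: pos=(1,32), heading=90, 5 segment(s) drawn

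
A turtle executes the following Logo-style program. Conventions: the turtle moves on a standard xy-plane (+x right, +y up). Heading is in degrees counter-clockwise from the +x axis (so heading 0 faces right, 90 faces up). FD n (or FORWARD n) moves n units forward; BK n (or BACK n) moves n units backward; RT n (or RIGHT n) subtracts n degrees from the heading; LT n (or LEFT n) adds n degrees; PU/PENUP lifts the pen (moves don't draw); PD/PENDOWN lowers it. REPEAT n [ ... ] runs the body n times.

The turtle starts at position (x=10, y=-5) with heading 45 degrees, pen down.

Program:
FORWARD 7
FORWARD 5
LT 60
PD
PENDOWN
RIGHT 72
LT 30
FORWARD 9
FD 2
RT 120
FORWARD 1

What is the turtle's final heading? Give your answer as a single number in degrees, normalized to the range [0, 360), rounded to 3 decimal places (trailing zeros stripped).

Answer: 303

Derivation:
Executing turtle program step by step:
Start: pos=(10,-5), heading=45, pen down
FD 7: (10,-5) -> (14.95,-0.05) [heading=45, draw]
FD 5: (14.95,-0.05) -> (18.485,3.485) [heading=45, draw]
LT 60: heading 45 -> 105
PD: pen down
PD: pen down
RT 72: heading 105 -> 33
LT 30: heading 33 -> 63
FD 9: (18.485,3.485) -> (22.571,11.504) [heading=63, draw]
FD 2: (22.571,11.504) -> (23.479,13.286) [heading=63, draw]
RT 120: heading 63 -> 303
FD 1: (23.479,13.286) -> (24.024,12.448) [heading=303, draw]
Final: pos=(24.024,12.448), heading=303, 5 segment(s) drawn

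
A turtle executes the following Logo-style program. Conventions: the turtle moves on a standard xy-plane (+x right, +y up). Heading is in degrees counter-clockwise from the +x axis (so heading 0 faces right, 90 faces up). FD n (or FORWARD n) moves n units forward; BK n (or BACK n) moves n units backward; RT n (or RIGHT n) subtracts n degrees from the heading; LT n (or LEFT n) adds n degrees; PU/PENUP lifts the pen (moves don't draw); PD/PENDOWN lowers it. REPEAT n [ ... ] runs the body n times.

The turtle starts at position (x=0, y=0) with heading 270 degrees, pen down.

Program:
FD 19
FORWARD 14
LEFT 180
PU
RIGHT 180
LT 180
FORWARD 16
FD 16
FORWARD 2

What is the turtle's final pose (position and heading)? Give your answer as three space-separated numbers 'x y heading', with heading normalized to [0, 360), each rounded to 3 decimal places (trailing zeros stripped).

Executing turtle program step by step:
Start: pos=(0,0), heading=270, pen down
FD 19: (0,0) -> (0,-19) [heading=270, draw]
FD 14: (0,-19) -> (0,-33) [heading=270, draw]
LT 180: heading 270 -> 90
PU: pen up
RT 180: heading 90 -> 270
LT 180: heading 270 -> 90
FD 16: (0,-33) -> (0,-17) [heading=90, move]
FD 16: (0,-17) -> (0,-1) [heading=90, move]
FD 2: (0,-1) -> (0,1) [heading=90, move]
Final: pos=(0,1), heading=90, 2 segment(s) drawn

Answer: 0 1 90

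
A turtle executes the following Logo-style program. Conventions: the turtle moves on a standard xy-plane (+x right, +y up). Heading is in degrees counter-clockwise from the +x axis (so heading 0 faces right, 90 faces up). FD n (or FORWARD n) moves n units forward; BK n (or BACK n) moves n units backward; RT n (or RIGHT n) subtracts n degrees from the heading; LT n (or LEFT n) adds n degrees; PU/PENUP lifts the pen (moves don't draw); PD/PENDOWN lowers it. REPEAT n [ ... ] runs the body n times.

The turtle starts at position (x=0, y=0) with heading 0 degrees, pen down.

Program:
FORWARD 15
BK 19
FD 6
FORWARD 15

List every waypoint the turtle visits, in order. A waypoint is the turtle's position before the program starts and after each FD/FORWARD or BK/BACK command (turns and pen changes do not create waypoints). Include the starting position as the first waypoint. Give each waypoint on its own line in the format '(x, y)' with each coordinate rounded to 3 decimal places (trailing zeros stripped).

Executing turtle program step by step:
Start: pos=(0,0), heading=0, pen down
FD 15: (0,0) -> (15,0) [heading=0, draw]
BK 19: (15,0) -> (-4,0) [heading=0, draw]
FD 6: (-4,0) -> (2,0) [heading=0, draw]
FD 15: (2,0) -> (17,0) [heading=0, draw]
Final: pos=(17,0), heading=0, 4 segment(s) drawn
Waypoints (5 total):
(0, 0)
(15, 0)
(-4, 0)
(2, 0)
(17, 0)

Answer: (0, 0)
(15, 0)
(-4, 0)
(2, 0)
(17, 0)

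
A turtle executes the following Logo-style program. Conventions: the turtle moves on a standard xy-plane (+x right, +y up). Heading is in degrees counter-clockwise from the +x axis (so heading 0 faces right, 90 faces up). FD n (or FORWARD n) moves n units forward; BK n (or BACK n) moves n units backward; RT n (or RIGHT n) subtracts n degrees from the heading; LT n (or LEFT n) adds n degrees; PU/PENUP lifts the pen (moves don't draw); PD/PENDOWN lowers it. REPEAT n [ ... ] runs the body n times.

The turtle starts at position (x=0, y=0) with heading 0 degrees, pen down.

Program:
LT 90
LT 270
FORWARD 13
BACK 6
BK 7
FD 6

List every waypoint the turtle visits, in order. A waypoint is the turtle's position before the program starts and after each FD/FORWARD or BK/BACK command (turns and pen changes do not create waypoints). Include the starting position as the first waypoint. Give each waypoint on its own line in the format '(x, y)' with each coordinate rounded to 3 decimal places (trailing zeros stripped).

Executing turtle program step by step:
Start: pos=(0,0), heading=0, pen down
LT 90: heading 0 -> 90
LT 270: heading 90 -> 0
FD 13: (0,0) -> (13,0) [heading=0, draw]
BK 6: (13,0) -> (7,0) [heading=0, draw]
BK 7: (7,0) -> (0,0) [heading=0, draw]
FD 6: (0,0) -> (6,0) [heading=0, draw]
Final: pos=(6,0), heading=0, 4 segment(s) drawn
Waypoints (5 total):
(0, 0)
(13, 0)
(7, 0)
(0, 0)
(6, 0)

Answer: (0, 0)
(13, 0)
(7, 0)
(0, 0)
(6, 0)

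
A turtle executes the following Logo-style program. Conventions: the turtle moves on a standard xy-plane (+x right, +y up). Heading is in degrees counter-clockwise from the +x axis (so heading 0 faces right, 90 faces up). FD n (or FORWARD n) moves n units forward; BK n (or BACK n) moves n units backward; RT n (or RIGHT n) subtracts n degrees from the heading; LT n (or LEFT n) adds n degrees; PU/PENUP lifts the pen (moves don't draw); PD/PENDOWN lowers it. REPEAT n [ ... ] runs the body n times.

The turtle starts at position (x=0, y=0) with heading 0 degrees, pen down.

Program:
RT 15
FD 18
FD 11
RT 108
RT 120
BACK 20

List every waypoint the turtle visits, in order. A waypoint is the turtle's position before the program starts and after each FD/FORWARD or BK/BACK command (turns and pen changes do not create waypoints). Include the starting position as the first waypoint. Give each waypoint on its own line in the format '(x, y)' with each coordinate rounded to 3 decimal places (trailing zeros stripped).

Answer: (0, 0)
(17.387, -4.659)
(28.012, -7.506)
(37.092, -25.326)

Derivation:
Executing turtle program step by step:
Start: pos=(0,0), heading=0, pen down
RT 15: heading 0 -> 345
FD 18: (0,0) -> (17.387,-4.659) [heading=345, draw]
FD 11: (17.387,-4.659) -> (28.012,-7.506) [heading=345, draw]
RT 108: heading 345 -> 237
RT 120: heading 237 -> 117
BK 20: (28.012,-7.506) -> (37.092,-25.326) [heading=117, draw]
Final: pos=(37.092,-25.326), heading=117, 3 segment(s) drawn
Waypoints (4 total):
(0, 0)
(17.387, -4.659)
(28.012, -7.506)
(37.092, -25.326)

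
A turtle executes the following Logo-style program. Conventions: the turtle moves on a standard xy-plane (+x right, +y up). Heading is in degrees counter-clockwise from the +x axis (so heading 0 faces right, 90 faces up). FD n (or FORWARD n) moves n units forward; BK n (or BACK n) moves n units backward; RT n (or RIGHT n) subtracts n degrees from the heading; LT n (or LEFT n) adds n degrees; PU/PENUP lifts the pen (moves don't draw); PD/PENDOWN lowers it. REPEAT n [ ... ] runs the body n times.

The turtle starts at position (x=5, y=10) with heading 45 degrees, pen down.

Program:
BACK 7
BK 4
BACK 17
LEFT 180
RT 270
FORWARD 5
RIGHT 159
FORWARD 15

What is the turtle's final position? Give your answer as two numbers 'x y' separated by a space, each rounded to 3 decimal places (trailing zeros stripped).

Executing turtle program step by step:
Start: pos=(5,10), heading=45, pen down
BK 7: (5,10) -> (0.05,5.05) [heading=45, draw]
BK 4: (0.05,5.05) -> (-2.778,2.222) [heading=45, draw]
BK 17: (-2.778,2.222) -> (-14.799,-9.799) [heading=45, draw]
LT 180: heading 45 -> 225
RT 270: heading 225 -> 315
FD 5: (-14.799,-9.799) -> (-11.263,-13.335) [heading=315, draw]
RT 159: heading 315 -> 156
FD 15: (-11.263,-13.335) -> (-24.967,-7.233) [heading=156, draw]
Final: pos=(-24.967,-7.233), heading=156, 5 segment(s) drawn

Answer: -24.967 -7.233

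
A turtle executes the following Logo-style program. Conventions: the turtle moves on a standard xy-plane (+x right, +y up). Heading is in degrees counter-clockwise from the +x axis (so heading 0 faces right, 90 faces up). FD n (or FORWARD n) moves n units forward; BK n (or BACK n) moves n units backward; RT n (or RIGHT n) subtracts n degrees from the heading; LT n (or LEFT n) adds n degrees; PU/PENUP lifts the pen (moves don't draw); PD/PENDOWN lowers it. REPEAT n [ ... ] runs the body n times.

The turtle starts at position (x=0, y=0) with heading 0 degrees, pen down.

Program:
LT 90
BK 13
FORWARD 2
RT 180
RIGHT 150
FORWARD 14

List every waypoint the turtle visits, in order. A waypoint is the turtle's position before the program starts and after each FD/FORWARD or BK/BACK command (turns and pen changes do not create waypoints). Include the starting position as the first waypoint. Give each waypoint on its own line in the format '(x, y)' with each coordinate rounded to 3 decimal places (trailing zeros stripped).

Answer: (0, 0)
(0, -13)
(0, -11)
(-7, 1.124)

Derivation:
Executing turtle program step by step:
Start: pos=(0,0), heading=0, pen down
LT 90: heading 0 -> 90
BK 13: (0,0) -> (0,-13) [heading=90, draw]
FD 2: (0,-13) -> (0,-11) [heading=90, draw]
RT 180: heading 90 -> 270
RT 150: heading 270 -> 120
FD 14: (0,-11) -> (-7,1.124) [heading=120, draw]
Final: pos=(-7,1.124), heading=120, 3 segment(s) drawn
Waypoints (4 total):
(0, 0)
(0, -13)
(0, -11)
(-7, 1.124)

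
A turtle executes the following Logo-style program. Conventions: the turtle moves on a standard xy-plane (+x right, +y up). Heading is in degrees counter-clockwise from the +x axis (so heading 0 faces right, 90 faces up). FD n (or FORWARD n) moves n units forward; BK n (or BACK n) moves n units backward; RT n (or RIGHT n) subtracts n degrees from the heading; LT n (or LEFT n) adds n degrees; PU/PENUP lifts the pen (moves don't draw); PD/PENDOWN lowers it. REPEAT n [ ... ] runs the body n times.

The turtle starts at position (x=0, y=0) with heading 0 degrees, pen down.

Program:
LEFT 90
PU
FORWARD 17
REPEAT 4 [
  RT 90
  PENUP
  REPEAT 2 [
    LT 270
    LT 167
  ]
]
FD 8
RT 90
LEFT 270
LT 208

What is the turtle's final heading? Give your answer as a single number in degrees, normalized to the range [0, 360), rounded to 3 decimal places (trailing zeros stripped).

Executing turtle program step by step:
Start: pos=(0,0), heading=0, pen down
LT 90: heading 0 -> 90
PU: pen up
FD 17: (0,0) -> (0,17) [heading=90, move]
REPEAT 4 [
  -- iteration 1/4 --
  RT 90: heading 90 -> 0
  PU: pen up
  REPEAT 2 [
    -- iteration 1/2 --
    LT 270: heading 0 -> 270
    LT 167: heading 270 -> 77
    -- iteration 2/2 --
    LT 270: heading 77 -> 347
    LT 167: heading 347 -> 154
  ]
  -- iteration 2/4 --
  RT 90: heading 154 -> 64
  PU: pen up
  REPEAT 2 [
    -- iteration 1/2 --
    LT 270: heading 64 -> 334
    LT 167: heading 334 -> 141
    -- iteration 2/2 --
    LT 270: heading 141 -> 51
    LT 167: heading 51 -> 218
  ]
  -- iteration 3/4 --
  RT 90: heading 218 -> 128
  PU: pen up
  REPEAT 2 [
    -- iteration 1/2 --
    LT 270: heading 128 -> 38
    LT 167: heading 38 -> 205
    -- iteration 2/2 --
    LT 270: heading 205 -> 115
    LT 167: heading 115 -> 282
  ]
  -- iteration 4/4 --
  RT 90: heading 282 -> 192
  PU: pen up
  REPEAT 2 [
    -- iteration 1/2 --
    LT 270: heading 192 -> 102
    LT 167: heading 102 -> 269
    -- iteration 2/2 --
    LT 270: heading 269 -> 179
    LT 167: heading 179 -> 346
  ]
]
FD 8: (0,17) -> (7.762,15.065) [heading=346, move]
RT 90: heading 346 -> 256
LT 270: heading 256 -> 166
LT 208: heading 166 -> 14
Final: pos=(7.762,15.065), heading=14, 0 segment(s) drawn

Answer: 14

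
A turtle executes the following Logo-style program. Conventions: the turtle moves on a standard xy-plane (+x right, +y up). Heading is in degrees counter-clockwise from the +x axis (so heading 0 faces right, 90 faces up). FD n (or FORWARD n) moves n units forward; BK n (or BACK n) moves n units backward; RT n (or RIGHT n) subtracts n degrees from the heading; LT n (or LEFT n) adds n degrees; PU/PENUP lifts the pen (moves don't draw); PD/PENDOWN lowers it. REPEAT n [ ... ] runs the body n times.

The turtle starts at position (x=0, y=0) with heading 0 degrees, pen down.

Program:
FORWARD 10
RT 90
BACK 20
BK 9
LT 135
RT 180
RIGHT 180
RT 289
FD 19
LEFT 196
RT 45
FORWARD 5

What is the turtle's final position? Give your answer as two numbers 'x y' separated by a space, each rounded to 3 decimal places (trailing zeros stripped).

Answer: 1.409 41.084

Derivation:
Executing turtle program step by step:
Start: pos=(0,0), heading=0, pen down
FD 10: (0,0) -> (10,0) [heading=0, draw]
RT 90: heading 0 -> 270
BK 20: (10,0) -> (10,20) [heading=270, draw]
BK 9: (10,20) -> (10,29) [heading=270, draw]
LT 135: heading 270 -> 45
RT 180: heading 45 -> 225
RT 180: heading 225 -> 45
RT 289: heading 45 -> 116
FD 19: (10,29) -> (1.671,46.077) [heading=116, draw]
LT 196: heading 116 -> 312
RT 45: heading 312 -> 267
FD 5: (1.671,46.077) -> (1.409,41.084) [heading=267, draw]
Final: pos=(1.409,41.084), heading=267, 5 segment(s) drawn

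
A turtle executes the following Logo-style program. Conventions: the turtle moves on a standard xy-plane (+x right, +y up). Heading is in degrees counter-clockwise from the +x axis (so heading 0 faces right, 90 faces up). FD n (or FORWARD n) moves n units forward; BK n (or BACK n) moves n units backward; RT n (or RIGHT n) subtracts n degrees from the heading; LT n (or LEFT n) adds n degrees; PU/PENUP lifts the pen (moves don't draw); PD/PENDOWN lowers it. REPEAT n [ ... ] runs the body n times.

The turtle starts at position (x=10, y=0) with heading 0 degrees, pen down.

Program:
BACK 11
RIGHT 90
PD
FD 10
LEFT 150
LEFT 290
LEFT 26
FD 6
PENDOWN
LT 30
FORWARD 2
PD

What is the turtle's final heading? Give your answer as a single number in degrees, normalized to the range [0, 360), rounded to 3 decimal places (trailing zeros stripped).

Answer: 46

Derivation:
Executing turtle program step by step:
Start: pos=(10,0), heading=0, pen down
BK 11: (10,0) -> (-1,0) [heading=0, draw]
RT 90: heading 0 -> 270
PD: pen down
FD 10: (-1,0) -> (-1,-10) [heading=270, draw]
LT 150: heading 270 -> 60
LT 290: heading 60 -> 350
LT 26: heading 350 -> 16
FD 6: (-1,-10) -> (4.768,-8.346) [heading=16, draw]
PD: pen down
LT 30: heading 16 -> 46
FD 2: (4.768,-8.346) -> (6.157,-6.907) [heading=46, draw]
PD: pen down
Final: pos=(6.157,-6.907), heading=46, 4 segment(s) drawn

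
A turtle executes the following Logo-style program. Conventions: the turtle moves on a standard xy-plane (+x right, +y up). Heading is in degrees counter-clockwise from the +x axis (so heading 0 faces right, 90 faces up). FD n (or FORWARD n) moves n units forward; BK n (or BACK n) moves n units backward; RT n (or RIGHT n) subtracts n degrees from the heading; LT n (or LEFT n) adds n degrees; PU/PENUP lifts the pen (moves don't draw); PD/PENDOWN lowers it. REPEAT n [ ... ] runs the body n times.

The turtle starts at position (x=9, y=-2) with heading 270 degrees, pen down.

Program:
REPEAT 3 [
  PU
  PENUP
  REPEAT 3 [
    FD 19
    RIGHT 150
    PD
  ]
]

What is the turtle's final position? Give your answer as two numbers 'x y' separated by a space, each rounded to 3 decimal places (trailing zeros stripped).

Executing turtle program step by step:
Start: pos=(9,-2), heading=270, pen down
REPEAT 3 [
  -- iteration 1/3 --
  PU: pen up
  PU: pen up
  REPEAT 3 [
    -- iteration 1/3 --
    FD 19: (9,-2) -> (9,-21) [heading=270, move]
    RT 150: heading 270 -> 120
    PD: pen down
    -- iteration 2/3 --
    FD 19: (9,-21) -> (-0.5,-4.546) [heading=120, draw]
    RT 150: heading 120 -> 330
    PD: pen down
    -- iteration 3/3 --
    FD 19: (-0.5,-4.546) -> (15.954,-14.046) [heading=330, draw]
    RT 150: heading 330 -> 180
    PD: pen down
  ]
  -- iteration 2/3 --
  PU: pen up
  PU: pen up
  REPEAT 3 [
    -- iteration 1/3 --
    FD 19: (15.954,-14.046) -> (-3.046,-14.046) [heading=180, move]
    RT 150: heading 180 -> 30
    PD: pen down
    -- iteration 2/3 --
    FD 19: (-3.046,-14.046) -> (13.409,-4.546) [heading=30, draw]
    RT 150: heading 30 -> 240
    PD: pen down
    -- iteration 3/3 --
    FD 19: (13.409,-4.546) -> (3.909,-21) [heading=240, draw]
    RT 150: heading 240 -> 90
    PD: pen down
  ]
  -- iteration 3/3 --
  PU: pen up
  PU: pen up
  REPEAT 3 [
    -- iteration 1/3 --
    FD 19: (3.909,-21) -> (3.909,-2) [heading=90, move]
    RT 150: heading 90 -> 300
    PD: pen down
    -- iteration 2/3 --
    FD 19: (3.909,-2) -> (13.409,-18.454) [heading=300, draw]
    RT 150: heading 300 -> 150
    PD: pen down
    -- iteration 3/3 --
    FD 19: (13.409,-18.454) -> (-3.046,-8.954) [heading=150, draw]
    RT 150: heading 150 -> 0
    PD: pen down
  ]
]
Final: pos=(-3.046,-8.954), heading=0, 6 segment(s) drawn

Answer: -3.046 -8.954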